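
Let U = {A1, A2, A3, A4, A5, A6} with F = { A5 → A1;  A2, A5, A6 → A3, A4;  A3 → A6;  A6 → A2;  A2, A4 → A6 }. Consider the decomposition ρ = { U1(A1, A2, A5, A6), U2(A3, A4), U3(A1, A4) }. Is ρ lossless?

No

Chase test. Columns are A1, A2, A3, A4, A5, A6; row i has aⱼ where attribute j ∈ Ui, else bᵢⱼ.
Initial tableau (one row per fragment):
  row 1: a1 a2 b13 b14 a5 a6
  row 2: b21 b22 a3 a4 b25 b26
  row 3: a1 b32 b33 a4 b35 b36
No row becomes fully distinguished — the join is lossy.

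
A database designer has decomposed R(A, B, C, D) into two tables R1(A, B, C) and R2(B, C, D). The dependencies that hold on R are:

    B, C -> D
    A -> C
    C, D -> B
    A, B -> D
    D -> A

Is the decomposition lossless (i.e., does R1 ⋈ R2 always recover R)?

Yes

Common attributes: R1 ∩ R2 = {B, C}.
Closure of {B, C}: B, C → D applies, adding D; D → A applies, adding A. So (B, C)⁺ = {A, B, C, D}.
This closure contains every attribute of R1, so R1 ∩ R2 → R1. The join is lossless.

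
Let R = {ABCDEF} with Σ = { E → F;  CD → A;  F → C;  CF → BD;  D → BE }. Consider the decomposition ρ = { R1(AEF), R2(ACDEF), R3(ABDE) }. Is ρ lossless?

Yes

Chase test. Columns are ABCDEF; row i has aⱼ where attribute j ∈ Ri, else bᵢⱼ.
Initial tableau (one row per fragment):
  row 1: a1 b12 b13 b14 a5 a6
  row 2: a1 b22 a3 a4 a5 a6
  row 3: a1 a2 b33 a4 a5 b36
Rows 1 and 3 agree on E; apply E→F and equate their F entries.
Rows 1 and 2 agree on F; apply F→C and equate their C entries.
Rows 1 and 3 agree on F; apply F→C and equate their C entries.
Rows 1 and 2 agree on CF; apply CF→BD and equate their BD entries.
Rows 1 and 3 agree on CF; apply CF→BD and equate their BD entries.
Row 1 is now all distinguished symbols — the join is lossless.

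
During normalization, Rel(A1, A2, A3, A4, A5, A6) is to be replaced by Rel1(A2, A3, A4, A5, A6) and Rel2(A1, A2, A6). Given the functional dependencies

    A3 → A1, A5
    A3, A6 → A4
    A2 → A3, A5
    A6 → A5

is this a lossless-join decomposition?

Yes

Common attributes: Rel1 ∩ Rel2 = {A2, A6}.
Closure of {A2, A6}: A2 → A3, A5 applies, adding A3, A5; A3 → A1, A5 applies, adding A1; A3, A6 → A4 applies, adding A4. So (A2, A6)⁺ = {A1, A2, A3, A4, A5, A6}.
This closure contains every attribute of Rel1, so Rel1 ∩ Rel2 → Rel1. The join is lossless.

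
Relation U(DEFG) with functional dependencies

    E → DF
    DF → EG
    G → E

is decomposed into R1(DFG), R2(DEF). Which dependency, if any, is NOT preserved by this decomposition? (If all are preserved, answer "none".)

none

E → DF lies within R2.
DF → EG: restricted closure across fragments reaches EG.
G → E: restricted closure across fragments reaches E.
Every dependency is enforceable on the fragments, so the decomposition is dependency-preserving.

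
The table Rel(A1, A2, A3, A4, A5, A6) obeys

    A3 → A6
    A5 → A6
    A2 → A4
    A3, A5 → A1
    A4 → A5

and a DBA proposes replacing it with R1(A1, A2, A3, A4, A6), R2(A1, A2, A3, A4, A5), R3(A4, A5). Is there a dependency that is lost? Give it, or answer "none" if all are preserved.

Check A5 → A6: no single fragment contains all of {A5, A6}, and the restricted closure of {A5} across the fragments never reaches {A6}.
A3 → A6 is preserved.
A2 → A4 is preserved.
A3, A5 → A1 is preserved.
A4 → A5 is preserved.

A5 → A6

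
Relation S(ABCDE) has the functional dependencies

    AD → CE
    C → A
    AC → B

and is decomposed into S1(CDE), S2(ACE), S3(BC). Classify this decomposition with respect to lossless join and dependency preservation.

lossless but not dependency-preserving

Lossless test (chase): Rows 1 and 2 agree on C; apply C→A and equate their A entries. Rows 1 and 3 agree on C; apply C→A and equate their A entries. Rows 1 and 2 agree on AC; apply AC→B and equate their B entries. Rows 1 and 3 agree on AC; apply AC→B and equate their B entries. Row 1 is now all distinguished symbols — the join is lossless.
Dependency preservation: the restricted closure of {AD} across the fragments never reaches {CE}, so AD → CE cannot be enforced without a join — not preserved.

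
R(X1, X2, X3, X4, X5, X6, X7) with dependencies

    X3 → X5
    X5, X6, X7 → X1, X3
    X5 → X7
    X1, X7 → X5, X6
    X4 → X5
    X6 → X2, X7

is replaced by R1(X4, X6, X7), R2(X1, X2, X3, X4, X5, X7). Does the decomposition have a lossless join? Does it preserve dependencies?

lossy and not dependency-preserving

Lossless test: (X4, X7)⁺ = {X4, X5, X7}, which is a superkey of neither fragment — lossy.
Dependency preservation: the restricted closure of {X5, X6, X7} across the fragments never reaches {X1, X3}, so X5, X6, X7 → X1, X3 cannot be enforced without a join — not preserved.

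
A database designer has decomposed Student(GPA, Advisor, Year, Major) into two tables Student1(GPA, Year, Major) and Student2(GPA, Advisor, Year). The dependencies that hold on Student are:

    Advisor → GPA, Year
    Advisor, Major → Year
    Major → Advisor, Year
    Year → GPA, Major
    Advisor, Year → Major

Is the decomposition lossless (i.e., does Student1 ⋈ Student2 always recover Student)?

Common attributes: Student1 ∩ Student2 = {GPA, Year}.
Closure of {GPA, Year}: Year → GPA, Major applies, adding Major; Major → Advisor, Year applies, adding Advisor. So (GPA, Year)⁺ = {GPA, Advisor, Year, Major}.
This closure contains every attribute of Student1, so Student1 ∩ Student2 → Student1. The join is lossless.

Yes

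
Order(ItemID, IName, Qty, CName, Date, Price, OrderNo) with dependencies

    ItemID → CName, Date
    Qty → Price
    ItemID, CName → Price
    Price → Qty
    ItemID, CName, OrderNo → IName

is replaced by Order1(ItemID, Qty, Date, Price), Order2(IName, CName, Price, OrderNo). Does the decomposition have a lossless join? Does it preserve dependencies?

lossy and not dependency-preserving

Lossless test: (Price)⁺ = {Qty, Price}, which is a superkey of neither fragment — lossy.
Dependency preservation: the restricted closure of {ItemID} across the fragments never reaches {CName, Date}, so ItemID → CName, Date cannot be enforced without a join — not preserved.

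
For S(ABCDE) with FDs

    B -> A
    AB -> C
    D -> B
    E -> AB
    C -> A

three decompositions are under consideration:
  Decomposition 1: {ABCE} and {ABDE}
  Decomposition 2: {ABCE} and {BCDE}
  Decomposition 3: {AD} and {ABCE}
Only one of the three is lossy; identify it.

Decomposition 1: common = {ABE}, closure = {ABCE} → lossless.
Decomposition 2: common = {BCE}, closure = {ABCE} → lossless.
Decomposition 3: common = {A}, closure = {A} → lossy.

Decomposition 3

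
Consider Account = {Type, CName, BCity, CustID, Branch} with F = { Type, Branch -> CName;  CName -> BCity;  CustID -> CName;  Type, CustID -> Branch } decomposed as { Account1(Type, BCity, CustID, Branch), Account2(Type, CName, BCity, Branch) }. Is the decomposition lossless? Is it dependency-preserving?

lossless but not dependency-preserving

Lossless test: (Type, BCity, Branch)⁺ = {Type, CName, BCity, Branch}, which contains all of one fragment — lossless.
Dependency preservation: the restricted closure of {CustID} across the fragments never reaches {CName}, so CustID → CName cannot be enforced without a join — not preserved.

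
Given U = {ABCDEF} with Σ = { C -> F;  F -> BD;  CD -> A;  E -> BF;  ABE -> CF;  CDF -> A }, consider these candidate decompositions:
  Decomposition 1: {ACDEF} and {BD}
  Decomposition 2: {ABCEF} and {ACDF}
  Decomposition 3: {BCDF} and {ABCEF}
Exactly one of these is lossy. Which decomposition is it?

Decomposition 1: common = {D}, closure = {D} → lossy.
Decomposition 2: common = {ACF}, closure = {ABCDF} → lossless.
Decomposition 3: common = {BCF}, closure = {ABCDF} → lossless.

Decomposition 1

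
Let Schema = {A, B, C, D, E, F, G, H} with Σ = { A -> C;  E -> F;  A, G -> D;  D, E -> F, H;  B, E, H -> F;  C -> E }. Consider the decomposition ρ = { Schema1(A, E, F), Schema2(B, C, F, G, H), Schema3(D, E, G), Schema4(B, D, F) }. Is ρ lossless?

No

Chase test. Columns are A, B, C, D, E, F, G, H; row i has aⱼ where attribute j ∈ Schemai, else bᵢⱼ.
Initial tableau (one row per fragment):
  row 1: a1 b12 b13 b14 a5 a6 b17 b18
  row 2: b21 a2 a3 b24 b25 a6 a7 a8
  row 3: b31 b32 b33 a4 a5 b36 a7 b38
  row 4: b41 a2 b43 a4 b45 a6 b47 b48
Rows 1 and 3 agree on E; apply E→F and equate their F entries.
No row becomes fully distinguished — the join is lossy.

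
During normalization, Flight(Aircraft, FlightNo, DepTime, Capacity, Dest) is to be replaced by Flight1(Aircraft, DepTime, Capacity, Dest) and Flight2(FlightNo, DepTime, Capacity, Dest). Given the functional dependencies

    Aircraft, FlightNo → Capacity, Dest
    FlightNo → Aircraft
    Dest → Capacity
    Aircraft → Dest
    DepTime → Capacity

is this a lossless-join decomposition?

Common attributes: Flight1 ∩ Flight2 = {DepTime, Capacity, Dest}.
No dependency enlarges {DepTime, Capacity, Dest}, so (DepTime, Capacity, Dest)⁺ = {DepTime, Capacity, Dest}.
The closure contains neither all of Flight1 = {Aircraft, DepTime, Capacity, Dest} nor all of Flight2 = {FlightNo, DepTime, Capacity, Dest}, so the common attributes are not a superkey of either fragment. The join is lossy.

No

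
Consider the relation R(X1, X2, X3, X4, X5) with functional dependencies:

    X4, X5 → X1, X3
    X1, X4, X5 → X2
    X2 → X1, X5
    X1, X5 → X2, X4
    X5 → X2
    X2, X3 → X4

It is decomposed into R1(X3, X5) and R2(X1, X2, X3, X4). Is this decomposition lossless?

Common attributes: R1 ∩ R2 = {X3}.
No dependency enlarges {X3}, so (X3)⁺ = {X3}.
The closure contains neither all of R1 = {X3, X5} nor all of R2 = {X1, X2, X3, X4}, so the common attributes are not a superkey of either fragment. The join is lossy.

No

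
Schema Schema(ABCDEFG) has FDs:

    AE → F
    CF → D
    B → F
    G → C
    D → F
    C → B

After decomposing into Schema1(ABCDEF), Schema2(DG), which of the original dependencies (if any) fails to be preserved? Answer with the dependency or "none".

Check G → C: no single fragment contains all of {CG}, and the restricted closure of {G} across the fragments never reaches {C}.
AE → F is preserved.
CF → D is preserved.
B → F is preserved.
D → F is preserved.
C → B is preserved.

G → C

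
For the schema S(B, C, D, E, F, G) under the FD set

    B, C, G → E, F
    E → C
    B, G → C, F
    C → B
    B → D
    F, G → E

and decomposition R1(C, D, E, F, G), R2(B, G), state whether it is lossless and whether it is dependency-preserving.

lossy and not dependency-preserving

Lossless test: (G)⁺ = {G}, which is a superkey of neither fragment — lossy.
Dependency preservation: the restricted closure of {B, G} across the fragments never reaches {C, F}, so B, G → C, F cannot be enforced without a join — not preserved.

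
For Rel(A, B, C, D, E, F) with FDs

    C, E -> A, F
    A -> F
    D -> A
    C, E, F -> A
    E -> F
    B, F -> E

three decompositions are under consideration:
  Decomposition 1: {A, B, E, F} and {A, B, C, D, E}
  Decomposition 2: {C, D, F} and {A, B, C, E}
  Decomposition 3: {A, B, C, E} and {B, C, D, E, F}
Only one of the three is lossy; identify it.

Decomposition 1: common = {A, B, E}, closure = {A, B, E, F} → lossless.
Decomposition 2: common = {C}, closure = {C} → lossy.
Decomposition 3: common = {B, C, E}, closure = {A, B, C, E, F} → lossless.

Decomposition 2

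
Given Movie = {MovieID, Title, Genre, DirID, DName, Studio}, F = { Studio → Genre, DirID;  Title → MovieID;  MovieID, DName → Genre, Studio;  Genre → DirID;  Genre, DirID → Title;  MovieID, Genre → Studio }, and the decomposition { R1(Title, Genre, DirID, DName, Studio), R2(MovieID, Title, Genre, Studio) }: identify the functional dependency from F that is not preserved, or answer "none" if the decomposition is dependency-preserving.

MovieID, DName → Genre, Studio

Check MovieID, DName → Genre, Studio: no single fragment contains all of {MovieID, Genre, DName, Studio}, and the restricted closure of {MovieID, DName} across the fragments never reaches {Genre, Studio}.
Studio → Genre, DirID is preserved.
Title → MovieID is preserved.
Genre → DirID is preserved.
Genre, DirID → Title is preserved.
MovieID, Genre → Studio is preserved.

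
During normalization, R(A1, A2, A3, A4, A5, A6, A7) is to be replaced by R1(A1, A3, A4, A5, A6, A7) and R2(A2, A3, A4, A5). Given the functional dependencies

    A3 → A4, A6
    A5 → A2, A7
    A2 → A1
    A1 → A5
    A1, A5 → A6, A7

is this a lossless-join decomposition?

Common attributes: R1 ∩ R2 = {A3, A4, A5}.
Closure of {A3, A4, A5}: A3 → A4, A6 applies, adding A6; A5 → A2, A7 applies, adding A2, A7; A2 → A1 applies, adding A1. So (A3, A4, A5)⁺ = {A1, A2, A3, A4, A5, A6, A7}.
This closure contains every attribute of R1, so R1 ∩ R2 → R1. The join is lossless.

Yes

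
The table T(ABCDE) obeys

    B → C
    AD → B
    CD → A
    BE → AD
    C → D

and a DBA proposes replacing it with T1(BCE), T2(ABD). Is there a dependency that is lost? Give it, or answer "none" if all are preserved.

B → C lies within T1.
AD → B lies within T2.
CD → A: restricted closure across fragments reaches A.
BE → AD: restricted closure across fragments reaches AD.
C → D: restricted closure across fragments reaches D.
Every dependency is enforceable on the fragments, so the decomposition is dependency-preserving.

none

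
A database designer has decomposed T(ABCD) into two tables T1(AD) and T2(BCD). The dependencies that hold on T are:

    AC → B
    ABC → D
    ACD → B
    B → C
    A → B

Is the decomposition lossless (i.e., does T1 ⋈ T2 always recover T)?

Common attributes: T1 ∩ T2 = {D}.
No dependency enlarges {D}, so (D)⁺ = {D}.
The closure contains neither all of T1 = {AD} nor all of T2 = {BCD}, so the common attributes are not a superkey of either fragment. The join is lossy.

No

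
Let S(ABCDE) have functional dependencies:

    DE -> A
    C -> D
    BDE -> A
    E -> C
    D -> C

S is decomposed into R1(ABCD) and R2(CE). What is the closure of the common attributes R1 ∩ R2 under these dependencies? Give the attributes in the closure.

CD

R1 ∩ R2 = {C}.
C → D applies, adding D
Closure: {CD}.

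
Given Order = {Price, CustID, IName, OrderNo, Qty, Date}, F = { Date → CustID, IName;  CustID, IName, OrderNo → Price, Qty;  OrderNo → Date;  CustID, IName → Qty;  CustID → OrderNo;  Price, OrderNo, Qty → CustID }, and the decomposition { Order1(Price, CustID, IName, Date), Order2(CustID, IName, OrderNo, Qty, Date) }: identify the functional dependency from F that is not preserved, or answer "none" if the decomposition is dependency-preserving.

Date → CustID, IName lies within Order1.
CustID, IName, OrderNo → Price, Qty: restricted closure across fragments reaches Price, Qty.
OrderNo → Date lies within Order2.
CustID, IName → Qty lies within Order2.
CustID → OrderNo lies within Order2.
Price, OrderNo, Qty → CustID: restricted closure across fragments reaches CustID.
Every dependency is enforceable on the fragments, so the decomposition is dependency-preserving.

none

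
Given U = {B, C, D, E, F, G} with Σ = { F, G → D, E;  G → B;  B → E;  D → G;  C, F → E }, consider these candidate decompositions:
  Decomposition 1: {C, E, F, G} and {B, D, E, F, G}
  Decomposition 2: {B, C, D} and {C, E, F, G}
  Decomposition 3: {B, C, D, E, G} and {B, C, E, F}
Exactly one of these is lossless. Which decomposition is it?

Decomposition 1

Decomposition 1: common = {E, F, G}, closure = {B, D, E, F, G} → lossless.
Decomposition 2: common = {C}, closure = {C} → lossy.
Decomposition 3: common = {B, C, E}, closure = {B, C, E} → lossy.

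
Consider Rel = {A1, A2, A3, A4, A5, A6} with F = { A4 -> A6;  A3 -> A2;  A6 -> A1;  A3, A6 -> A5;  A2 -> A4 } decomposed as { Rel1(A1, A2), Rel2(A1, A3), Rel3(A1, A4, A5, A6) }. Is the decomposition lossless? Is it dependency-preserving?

Lossless test (chase): applying each FD to every pair of rows produces no changes in the tableau, so no row becomes fully distinguished — the join is lossy.
Dependency preservation: the restricted closure of {A3} across the fragments never reaches {A2}, so A3 → A2 cannot be enforced without a join — not preserved.

lossy and not dependency-preserving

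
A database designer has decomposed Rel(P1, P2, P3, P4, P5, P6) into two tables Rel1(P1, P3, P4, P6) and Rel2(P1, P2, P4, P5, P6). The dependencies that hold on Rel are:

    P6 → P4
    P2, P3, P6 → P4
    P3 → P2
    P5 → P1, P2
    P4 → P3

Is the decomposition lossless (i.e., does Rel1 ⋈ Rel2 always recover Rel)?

Common attributes: Rel1 ∩ Rel2 = {P1, P4, P6}.
Closure of {P1, P4, P6}: P4 → P3 applies, adding P3; P3 → P2 applies, adding P2. So (P1, P4, P6)⁺ = {P1, P2, P3, P4, P6}.
This closure contains every attribute of Rel1, so Rel1 ∩ Rel2 → Rel1. The join is lossless.

Yes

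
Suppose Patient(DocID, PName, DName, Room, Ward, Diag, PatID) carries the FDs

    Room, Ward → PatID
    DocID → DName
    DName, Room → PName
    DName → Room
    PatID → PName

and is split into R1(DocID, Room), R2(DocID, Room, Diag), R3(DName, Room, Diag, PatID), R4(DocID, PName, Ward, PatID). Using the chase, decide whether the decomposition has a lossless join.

No

Chase test. Columns are DocID, PName, DName, Room, Ward, Diag, PatID; row i has aⱼ where attribute j ∈ Ri, else bᵢⱼ.
Initial tableau (one row per fragment):
  row 1: a1 b12 b13 a4 b15 b16 b17
  row 2: a1 b22 b23 a4 b25 a6 b27
  row 3: b31 b32 a3 a4 b35 a6 a7
  row 4: a1 a2 b43 b44 a5 b46 a7
Rows 1 and 2 agree on DocID; apply DocID→DName and equate their DName entries.
Rows 1 and 4 agree on DocID; apply DocID→DName and equate their DName entries.
Rows 1 and 2 agree on DName, Room; apply DName, Room→PName and equate their PName entries.
Rows 1 and 4 agree on DName; apply DName→Room and equate their Room entries.
Rows 3 and 4 agree on PatID; apply PatID→PName and equate their PName entries.
Rows 1 and 4 agree on DName, Room; apply DName, Room→PName and equate their PName entries.
No row becomes fully distinguished — the join is lossy.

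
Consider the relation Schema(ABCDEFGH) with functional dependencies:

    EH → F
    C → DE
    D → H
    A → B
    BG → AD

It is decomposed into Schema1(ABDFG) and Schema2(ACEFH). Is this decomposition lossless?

No

Common attributes: Schema1 ∩ Schema2 = {AF}.
Closure of {AF}: A → B applies, adding B. So (AF)⁺ = {ABF}.
The closure contains neither all of Schema1 = {ABDFG} nor all of Schema2 = {ACEFH}, so the common attributes are not a superkey of either fragment. The join is lossy.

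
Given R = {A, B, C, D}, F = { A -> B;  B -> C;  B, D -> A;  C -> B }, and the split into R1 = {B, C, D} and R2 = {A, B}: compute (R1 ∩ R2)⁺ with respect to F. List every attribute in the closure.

B, C

R1 ∩ R2 = {B}.
B → C applies, adding C
Closure: {B, C}.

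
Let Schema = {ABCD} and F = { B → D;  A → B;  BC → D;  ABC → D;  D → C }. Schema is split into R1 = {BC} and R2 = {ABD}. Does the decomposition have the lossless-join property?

Yes

Common attributes: R1 ∩ R2 = {B}.
Closure of {B}: B → D applies, adding D; D → C applies, adding C. So (B)⁺ = {BCD}.
This closure contains every attribute of R1, so R1 ∩ R2 → R1. The join is lossless.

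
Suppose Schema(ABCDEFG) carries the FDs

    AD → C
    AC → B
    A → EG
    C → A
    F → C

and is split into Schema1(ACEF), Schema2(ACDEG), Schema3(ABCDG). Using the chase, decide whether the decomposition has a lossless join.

No

Chase test. Columns are ABCDEFG; row i has aⱼ where attribute j ∈ Schemai, else bᵢⱼ.
Initial tableau (one row per fragment):
  row 1: a1 b12 a3 b14 a5 a6 b17
  row 2: a1 b22 a3 a4 a5 b26 a7
  row 3: a1 a2 a3 a4 b35 b36 a7
Rows 1 and 2 agree on AC; apply AC→B and equate their B entries.
Rows 1 and 3 agree on AC; apply AC→B and equate their B entries.
Rows 1 and 2 agree on A; apply A→EG and equate their EG entries.
Rows 1 and 3 agree on A; apply A→EG and equate their EG entries.
No row becomes fully distinguished — the join is lossy.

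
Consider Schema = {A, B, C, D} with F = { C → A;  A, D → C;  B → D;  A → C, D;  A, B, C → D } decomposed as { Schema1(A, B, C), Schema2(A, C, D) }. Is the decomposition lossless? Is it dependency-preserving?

lossless but not dependency-preserving

Lossless test: (A, C)⁺ = {A, C, D}, which contains all of one fragment — lossless.
Dependency preservation: the restricted closure of {B} across the fragments never reaches {D}, so B → D cannot be enforced without a join — not preserved.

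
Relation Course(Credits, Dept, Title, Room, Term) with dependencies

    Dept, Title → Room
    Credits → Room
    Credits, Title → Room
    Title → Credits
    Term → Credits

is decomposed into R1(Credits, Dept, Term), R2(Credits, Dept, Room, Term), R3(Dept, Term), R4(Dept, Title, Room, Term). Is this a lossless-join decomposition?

Chase test. Columns are Credits, Dept, Title, Room, Term; row i has aⱼ where attribute j ∈ Ri, else bᵢⱼ.
Initial tableau (one row per fragment):
  row 1: a1 a2 b13 b14 a5
  row 2: a1 a2 b23 a4 a5
  row 3: b31 a2 b33 b34 a5
  row 4: b41 a2 a3 a4 a5
Rows 1 and 2 agree on Credits; apply Credits→Room and equate their Room entries.
Rows 1 and 3 agree on Term; apply Term→Credits and equate their Credits entries.
Rows 1 and 4 agree on Term; apply Term→Credits and equate their Credits entries.
Rows 1 and 3 agree on Credits; apply Credits→Room and equate their Room entries.
Row 4 is now all distinguished symbols — the join is lossless.

Yes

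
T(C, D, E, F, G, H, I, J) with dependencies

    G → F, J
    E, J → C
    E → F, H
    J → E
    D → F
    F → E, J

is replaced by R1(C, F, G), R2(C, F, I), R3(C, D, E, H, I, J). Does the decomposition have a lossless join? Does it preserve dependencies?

lossy and not dependency-preserving

Lossless test (chase): Rows 1 and 2 agree on F; apply F→E, J and equate their E, J entries. Rows 1 and 2 agree on E; apply E→F, H and equate their F, H entries. No row becomes fully distinguished — the join is lossy.
Dependency preservation: the restricted closure of {G} across the fragments never reaches {F, J}, so G → F, J cannot be enforced without a join — not preserved.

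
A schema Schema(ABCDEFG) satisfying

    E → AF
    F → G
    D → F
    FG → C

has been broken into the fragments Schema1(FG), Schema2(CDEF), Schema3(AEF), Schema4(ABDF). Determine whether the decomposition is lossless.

Chase test. Columns are ABCDEFG; row i has aⱼ where attribute j ∈ Schemai, else bᵢⱼ.
Initial tableau (one row per fragment):
  row 1: b11 b12 b13 b14 b15 a6 a7
  row 2: b21 b22 a3 a4 a5 a6 b27
  row 3: a1 b32 b33 b34 a5 a6 b37
  row 4: a1 a2 b43 a4 b45 a6 b47
Rows 2 and 3 agree on E; apply E→AF and equate their AF entries.
Rows 1 and 2 agree on F; apply F→G and equate their G entries.
Rows 1 and 3 agree on F; apply F→G and equate their G entries.
Rows 1 and 4 agree on F; apply F→G and equate their G entries.
Rows 1 and 2 agree on FG; apply FG→C and equate their C entries.
Rows 1 and 3 agree on FG; apply FG→C and equate their C entries.
Rows 1 and 4 agree on FG; apply FG→C and equate their C entries.
No row becomes fully distinguished — the join is lossy.

No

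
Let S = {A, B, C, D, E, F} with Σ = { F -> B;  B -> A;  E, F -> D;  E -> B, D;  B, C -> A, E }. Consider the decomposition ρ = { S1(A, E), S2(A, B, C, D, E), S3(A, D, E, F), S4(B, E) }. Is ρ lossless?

No

Chase test. Columns are A, B, C, D, E, F; row i has aⱼ where attribute j ∈ Si, else bᵢⱼ.
Initial tableau (one row per fragment):
  row 1: a1 b12 b13 b14 a5 b16
  row 2: a1 a2 a3 a4 a5 b26
  row 3: a1 b32 b33 a4 a5 a6
  row 4: b41 a2 b43 b44 a5 b46
Rows 2 and 4 agree on B; apply B→A and equate their A entries.
Rows 1 and 2 agree on E; apply E→B, D and equate their B, D entries.
Rows 1 and 3 agree on E; apply E→B, D and equate their B, D entries.
Rows 1 and 4 agree on E; apply E→B, D and equate their B, D entries.
No row becomes fully distinguished — the join is lossy.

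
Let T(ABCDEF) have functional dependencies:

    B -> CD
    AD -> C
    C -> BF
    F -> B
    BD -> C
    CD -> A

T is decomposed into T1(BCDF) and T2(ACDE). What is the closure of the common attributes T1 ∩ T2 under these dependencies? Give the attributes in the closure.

T1 ∩ T2 = {CD}.
C → BF applies, adding BF
CD → A applies, adding A
Closure: {ABCDF}.

ABCDF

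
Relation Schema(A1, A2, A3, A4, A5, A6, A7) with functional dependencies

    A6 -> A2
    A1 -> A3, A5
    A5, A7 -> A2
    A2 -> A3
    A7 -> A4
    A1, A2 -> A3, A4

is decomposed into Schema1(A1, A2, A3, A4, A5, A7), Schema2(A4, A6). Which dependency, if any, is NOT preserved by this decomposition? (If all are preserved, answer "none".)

Check A6 → A2: no single fragment contains all of {A2, A6}, and the restricted closure of {A6} across the fragments never reaches {A2}.
A1 → A3, A5 is preserved.
A5, A7 → A2 is preserved.
A2 → A3 is preserved.
A7 → A4 is preserved.
A1, A2 → A3, A4 is preserved.

A6 -> A2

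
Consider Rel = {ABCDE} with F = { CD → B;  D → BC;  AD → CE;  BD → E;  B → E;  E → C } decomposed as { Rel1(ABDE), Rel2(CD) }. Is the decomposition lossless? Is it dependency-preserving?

Lossless test: (D)⁺ = {BCDE}, which contains all of one fragment — lossless.
Dependency preservation: the restricted closure of {E} across the fragments never reaches {C}, so E → C cannot be enforced without a join — not preserved.

lossless but not dependency-preserving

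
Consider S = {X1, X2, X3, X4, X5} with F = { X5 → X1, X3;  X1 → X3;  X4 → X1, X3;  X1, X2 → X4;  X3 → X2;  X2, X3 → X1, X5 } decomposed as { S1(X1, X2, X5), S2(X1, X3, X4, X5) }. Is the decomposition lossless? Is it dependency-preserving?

lossless and dependency-preserving

Lossless test: (X1, X5)⁺ = {X1, X2, X3, X4, X5}, which contains all of one fragment — lossless.
Dependency preservation: X1, X2 → X4; X3 → X2; X2, X3 → X1, X5 are not contained in any single fragment, but the restricted closure of each left-hand side across the fragments still reaches the right-hand side; the remaining FDs each lie inside some fragment. All dependencies are preserved.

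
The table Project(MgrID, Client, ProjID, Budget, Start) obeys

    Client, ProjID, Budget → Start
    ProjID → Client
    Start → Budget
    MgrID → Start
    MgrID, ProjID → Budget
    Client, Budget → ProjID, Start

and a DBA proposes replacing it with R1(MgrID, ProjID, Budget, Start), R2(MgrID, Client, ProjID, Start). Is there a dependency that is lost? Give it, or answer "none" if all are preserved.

Check Client, Budget → ProjID, Start: no single fragment contains all of {Client, ProjID, Budget, Start}, and the restricted closure of {Client, Budget} across the fragments never reaches {ProjID, Start}.
Client, ProjID, Budget → Start is preserved.
ProjID → Client is preserved.
Start → Budget is preserved.
MgrID → Start is preserved.
MgrID, ProjID → Budget is preserved.

Client, Budget → ProjID, Start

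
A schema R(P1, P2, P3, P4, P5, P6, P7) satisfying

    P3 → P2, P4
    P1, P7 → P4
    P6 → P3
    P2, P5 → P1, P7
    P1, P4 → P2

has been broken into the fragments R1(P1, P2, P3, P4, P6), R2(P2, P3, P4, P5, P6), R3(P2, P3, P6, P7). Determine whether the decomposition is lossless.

Chase test. Columns are P1, P2, P3, P4, P5, P6, P7; row i has aⱼ where attribute j ∈ Ri, else bᵢⱼ.
Initial tableau (one row per fragment):
  row 1: a1 a2 a3 a4 b15 a6 b17
  row 2: b21 a2 a3 a4 a5 a6 b27
  row 3: b31 a2 a3 b34 b35 a6 a7
Rows 1 and 3 agree on P3; apply P3→P2, P4 and equate their P2, P4 entries.
No row becomes fully distinguished — the join is lossy.

No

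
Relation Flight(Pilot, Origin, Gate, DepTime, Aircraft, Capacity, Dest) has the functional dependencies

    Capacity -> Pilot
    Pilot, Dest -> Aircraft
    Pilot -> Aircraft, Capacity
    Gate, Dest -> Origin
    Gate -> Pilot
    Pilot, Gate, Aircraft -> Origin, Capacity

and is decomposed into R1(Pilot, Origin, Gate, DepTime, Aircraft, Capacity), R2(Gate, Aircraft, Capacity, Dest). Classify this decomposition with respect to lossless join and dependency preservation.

Lossless test: (Gate, Aircraft, Capacity)⁺ = {Pilot, Origin, Gate, Aircraft, Capacity}, which is a superkey of neither fragment — lossy.
Dependency preservation: Pilot, Dest → Aircraft; Gate, Dest → Origin are not contained in any single fragment, but the restricted closure of each left-hand side across the fragments still reaches the right-hand side; the remaining FDs each lie inside some fragment. All dependencies are preserved.

lossy but dependency-preserving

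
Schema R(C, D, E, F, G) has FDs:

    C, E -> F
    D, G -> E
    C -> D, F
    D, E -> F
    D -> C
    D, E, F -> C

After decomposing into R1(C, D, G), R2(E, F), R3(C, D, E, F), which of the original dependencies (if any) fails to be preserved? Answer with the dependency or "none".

Check D, G → E: no single fragment contains all of {D, E, G}, and the restricted closure of {D, G} across the fragments never reaches {E}.
C, E → F is preserved.
C → D, F is preserved.
D, E → F is preserved.
D → C is preserved.
D, E, F → C is preserved.

D, G -> E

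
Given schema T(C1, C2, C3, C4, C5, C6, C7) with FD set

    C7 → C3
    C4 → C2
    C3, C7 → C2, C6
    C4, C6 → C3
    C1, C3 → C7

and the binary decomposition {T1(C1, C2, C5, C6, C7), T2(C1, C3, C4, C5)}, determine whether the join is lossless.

No

Common attributes: T1 ∩ T2 = {C1, C5}.
No dependency enlarges {C1, C5}, so (C1, C5)⁺ = {C1, C5}.
The closure contains neither all of T1 = {C1, C2, C5, C6, C7} nor all of T2 = {C1, C3, C4, C5}, so the common attributes are not a superkey of either fragment. The join is lossy.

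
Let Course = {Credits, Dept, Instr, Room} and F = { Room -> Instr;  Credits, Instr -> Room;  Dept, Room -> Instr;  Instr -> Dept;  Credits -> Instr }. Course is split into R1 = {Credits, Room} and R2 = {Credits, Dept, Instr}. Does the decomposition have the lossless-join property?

Yes

Common attributes: R1 ∩ R2 = {Credits}.
Closure of {Credits}: Credits → Instr applies, adding Instr; Credits, Instr → Room applies, adding Room; Instr → Dept applies, adding Dept. So (Credits)⁺ = {Credits, Dept, Instr, Room}.
This closure contains every attribute of R1, so R1 ∩ R2 → R1. The join is lossless.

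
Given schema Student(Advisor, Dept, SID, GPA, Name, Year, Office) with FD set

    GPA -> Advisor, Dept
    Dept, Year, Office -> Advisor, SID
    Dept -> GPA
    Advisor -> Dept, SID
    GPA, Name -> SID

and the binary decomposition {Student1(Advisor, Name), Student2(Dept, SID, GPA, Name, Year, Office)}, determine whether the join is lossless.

Common attributes: Student1 ∩ Student2 = {Name}.
No dependency enlarges {Name}, so (Name)⁺ = {Name}.
The closure contains neither all of Student1 = {Advisor, Name} nor all of Student2 = {Dept, SID, GPA, Name, Year, Office}, so the common attributes are not a superkey of either fragment. The join is lossy.

No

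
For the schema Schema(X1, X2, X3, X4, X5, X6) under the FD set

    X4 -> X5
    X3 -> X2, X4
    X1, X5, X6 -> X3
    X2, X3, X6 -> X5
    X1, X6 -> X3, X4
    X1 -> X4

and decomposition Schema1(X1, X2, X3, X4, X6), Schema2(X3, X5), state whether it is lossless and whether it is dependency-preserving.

lossless but not dependency-preserving

Lossless test: (X3)⁺ = {X2, X3, X4, X5}, which contains all of one fragment — lossless.
Dependency preservation: the restricted closure of {X4} across the fragments never reaches {X5}, so X4 → X5 cannot be enforced without a join — not preserved.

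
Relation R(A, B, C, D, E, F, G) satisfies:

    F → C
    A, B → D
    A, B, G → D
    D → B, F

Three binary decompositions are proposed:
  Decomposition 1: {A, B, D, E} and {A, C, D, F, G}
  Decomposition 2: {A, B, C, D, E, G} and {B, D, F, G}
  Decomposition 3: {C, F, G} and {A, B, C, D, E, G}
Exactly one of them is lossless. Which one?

Decomposition 1: common = {A, D}, closure = {A, B, C, D, F} → lossy.
Decomposition 2: common = {B, D, G}, closure = {B, C, D, F, G} → lossless.
Decomposition 3: common = {C, G}, closure = {C, G} → lossy.

Decomposition 2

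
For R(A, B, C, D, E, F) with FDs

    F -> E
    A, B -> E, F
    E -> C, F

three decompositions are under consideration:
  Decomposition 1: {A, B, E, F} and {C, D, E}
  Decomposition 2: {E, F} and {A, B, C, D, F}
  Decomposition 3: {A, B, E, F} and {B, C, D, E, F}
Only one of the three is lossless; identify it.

Decomposition 2

Decomposition 1: common = {E}, closure = {C, E, F} → lossy.
Decomposition 2: common = {F}, closure = {C, E, F} → lossless.
Decomposition 3: common = {B, E, F}, closure = {B, C, E, F} → lossy.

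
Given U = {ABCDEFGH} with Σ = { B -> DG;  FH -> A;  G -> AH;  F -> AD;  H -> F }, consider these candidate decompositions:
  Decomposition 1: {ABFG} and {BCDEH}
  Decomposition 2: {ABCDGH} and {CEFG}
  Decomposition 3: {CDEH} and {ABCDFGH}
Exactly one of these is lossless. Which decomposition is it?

Decomposition 1: common = {B}, closure = {ABDFGH} → lossless.
Decomposition 2: common = {CG}, closure = {ACDFGH} → lossy.
Decomposition 3: common = {CDH}, closure = {ACDFH} → lossy.

Decomposition 1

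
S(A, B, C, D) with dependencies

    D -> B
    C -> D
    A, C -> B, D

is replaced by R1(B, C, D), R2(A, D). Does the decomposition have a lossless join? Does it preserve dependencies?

Lossless test: (D)⁺ = {B, D}, which is a superkey of neither fragment — lossy.
Dependency preservation: A, C → B, D is not contained in any single fragment, but the restricted closure of its left-hand side across the fragments still reaches the right-hand side; the remaining FDs each lie inside some fragment. All dependencies are preserved.

lossy but dependency-preserving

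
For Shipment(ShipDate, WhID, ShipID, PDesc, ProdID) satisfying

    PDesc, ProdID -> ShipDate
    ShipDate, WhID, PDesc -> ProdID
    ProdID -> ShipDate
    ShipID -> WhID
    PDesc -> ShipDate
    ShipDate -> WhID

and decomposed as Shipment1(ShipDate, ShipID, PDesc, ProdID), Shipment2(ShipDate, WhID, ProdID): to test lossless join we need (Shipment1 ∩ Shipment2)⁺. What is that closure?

Shipment1 ∩ Shipment2 = {ShipDate, ProdID}.
ShipDate → WhID applies, adding WhID
Closure: {ShipDate, WhID, ProdID}.

ShipDate, WhID, ProdID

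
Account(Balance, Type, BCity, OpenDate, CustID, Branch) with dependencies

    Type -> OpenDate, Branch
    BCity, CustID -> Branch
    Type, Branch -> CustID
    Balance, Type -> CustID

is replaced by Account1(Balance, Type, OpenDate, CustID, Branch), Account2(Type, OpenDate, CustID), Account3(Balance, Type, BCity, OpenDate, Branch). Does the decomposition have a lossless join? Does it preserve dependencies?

Lossless test (chase): Rows 1 and 2 agree on Type; apply Type→OpenDate, Branch and equate their OpenDate, Branch entries. Rows 1 and 3 agree on Type, Branch; apply Type, Branch→CustID and equate their CustID entries. Row 3 is now all distinguished symbols — the join is lossless.
Dependency preservation: the restricted closure of {BCity, CustID} across the fragments never reaches {Branch}, so BCity, CustID → Branch cannot be enforced without a join — not preserved.

lossless but not dependency-preserving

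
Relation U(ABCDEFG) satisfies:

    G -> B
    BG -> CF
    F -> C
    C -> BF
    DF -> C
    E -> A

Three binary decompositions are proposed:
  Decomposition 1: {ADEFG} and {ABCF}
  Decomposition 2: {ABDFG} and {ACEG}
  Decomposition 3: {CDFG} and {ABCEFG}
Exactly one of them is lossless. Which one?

Decomposition 1: common = {AF}, closure = {ABCF} → lossless.
Decomposition 2: common = {AG}, closure = {ABCFG} → lossy.
Decomposition 3: common = {CFG}, closure = {BCFG} → lossy.

Decomposition 1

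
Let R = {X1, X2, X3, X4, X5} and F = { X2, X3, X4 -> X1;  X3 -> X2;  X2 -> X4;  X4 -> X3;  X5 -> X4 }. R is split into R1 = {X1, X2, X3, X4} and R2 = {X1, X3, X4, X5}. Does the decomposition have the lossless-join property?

Common attributes: R1 ∩ R2 = {X1, X3, X4}.
Closure of {X1, X3, X4}: X3 → X2 applies, adding X2. So (X1, X3, X4)⁺ = {X1, X2, X3, X4}.
This closure contains every attribute of R1, so R1 ∩ R2 → R1. The join is lossless.

Yes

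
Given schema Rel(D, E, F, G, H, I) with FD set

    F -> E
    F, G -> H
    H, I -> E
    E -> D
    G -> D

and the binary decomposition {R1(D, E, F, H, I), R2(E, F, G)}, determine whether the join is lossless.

Common attributes: R1 ∩ R2 = {E, F}.
Closure of {E, F}: E → D applies, adding D. So (E, F)⁺ = {D, E, F}.
The closure contains neither all of R1 = {D, E, F, H, I} nor all of R2 = {E, F, G}, so the common attributes are not a superkey of either fragment. The join is lossy.

No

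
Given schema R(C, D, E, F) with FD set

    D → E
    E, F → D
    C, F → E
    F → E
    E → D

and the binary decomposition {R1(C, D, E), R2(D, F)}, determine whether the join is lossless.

Common attributes: R1 ∩ R2 = {D}.
Closure of {D}: D → E applies, adding E. So (D)⁺ = {D, E}.
The closure contains neither all of R1 = {C, D, E} nor all of R2 = {D, F}, so the common attributes are not a superkey of either fragment. The join is lossy.

No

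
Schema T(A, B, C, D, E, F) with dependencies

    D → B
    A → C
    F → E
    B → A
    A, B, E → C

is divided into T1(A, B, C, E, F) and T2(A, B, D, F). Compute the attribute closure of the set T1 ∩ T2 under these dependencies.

T1 ∩ T2 = {A, B, F}.
A → C applies, adding C
F → E applies, adding E
Closure: {A, B, C, E, F}.

A, B, C, E, F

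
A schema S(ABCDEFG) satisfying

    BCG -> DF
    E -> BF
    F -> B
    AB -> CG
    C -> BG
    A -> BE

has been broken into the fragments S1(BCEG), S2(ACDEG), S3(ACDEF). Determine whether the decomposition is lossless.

Yes

Chase test. Columns are ABCDEFG; row i has aⱼ where attribute j ∈ Si, else bᵢⱼ.
Initial tableau (one row per fragment):
  row 1: b11 a2 a3 b14 a5 b16 a7
  row 2: a1 b22 a3 a4 a5 b26 a7
  row 3: a1 b32 a3 a4 a5 a6 b37
Rows 1 and 2 agree on E; apply E→BF and equate their BF entries.
Rows 1 and 3 agree on E; apply E→BF and equate their BF entries.
Rows 2 and 3 agree on AB; apply AB→CG and equate their CG entries.
Rows 1 and 2 agree on BCG; apply BCG→DF and equate their DF entries.
Row 2 is now all distinguished symbols — the join is lossless.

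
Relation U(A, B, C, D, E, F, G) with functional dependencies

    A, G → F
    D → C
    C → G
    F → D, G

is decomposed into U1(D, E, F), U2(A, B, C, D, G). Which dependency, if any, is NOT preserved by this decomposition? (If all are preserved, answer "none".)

A, G → F

Check A, G → F: no single fragment contains all of {A, F, G}, and the restricted closure of {A, G} across the fragments never reaches {F}.
D → C is preserved.
C → G is preserved.
F → D, G is preserved.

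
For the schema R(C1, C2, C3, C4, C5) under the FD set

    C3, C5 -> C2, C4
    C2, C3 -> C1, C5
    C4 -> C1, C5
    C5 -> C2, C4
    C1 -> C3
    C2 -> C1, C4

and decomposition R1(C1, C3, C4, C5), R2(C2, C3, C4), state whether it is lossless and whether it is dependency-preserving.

lossless and dependency-preserving

Lossless test: (C3, C4)⁺ = {C1, C2, C3, C4, C5}, which contains all of one fragment — lossless.
Dependency preservation: C3, C5 → C2, C4; C2, C3 → C1, C5; C5 → C2, C4; C2 → C1, C4 are not contained in any single fragment, but the restricted closure of each left-hand side across the fragments still reaches the right-hand side; the remaining FDs each lie inside some fragment. All dependencies are preserved.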